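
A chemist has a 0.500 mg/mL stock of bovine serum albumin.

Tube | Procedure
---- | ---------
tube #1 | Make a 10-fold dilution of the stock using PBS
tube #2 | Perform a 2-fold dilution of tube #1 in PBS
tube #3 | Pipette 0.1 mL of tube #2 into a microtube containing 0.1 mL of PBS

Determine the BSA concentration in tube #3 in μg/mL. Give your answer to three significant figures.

12.5 μg/mL

Step 1: 10-fold → factor 10
Step 2: 2-fold → factor 2
Step 3: 0.1 mL + 0.1 mL = 0.2 mL total → factor 0.2/0.1 = 2
Overall dilution factor = 10 × 2 × 2 = 40
Final = 0.500 mg/mL / 40 = 0.01250 mg/mL = 12.5 μg/mL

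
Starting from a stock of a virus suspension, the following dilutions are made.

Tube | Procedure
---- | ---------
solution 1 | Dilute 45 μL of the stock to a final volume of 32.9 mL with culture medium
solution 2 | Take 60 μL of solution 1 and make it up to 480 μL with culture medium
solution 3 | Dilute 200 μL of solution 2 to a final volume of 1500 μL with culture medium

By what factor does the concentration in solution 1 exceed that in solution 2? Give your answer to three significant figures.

8.00

Step 1: 45 μL brought to 32.9 mL → factor 32900/45 = 731.11
Step 2: 60 μL brought to 480 μL → factor 480/60 = 8
Dilution factor to solution 1 = 731.11; to solution 2 = 5848.9
[solution 1]/[solution 2] = (factor to solution 2)/(factor to solution 1) = 5848.9/731.11 = 8.00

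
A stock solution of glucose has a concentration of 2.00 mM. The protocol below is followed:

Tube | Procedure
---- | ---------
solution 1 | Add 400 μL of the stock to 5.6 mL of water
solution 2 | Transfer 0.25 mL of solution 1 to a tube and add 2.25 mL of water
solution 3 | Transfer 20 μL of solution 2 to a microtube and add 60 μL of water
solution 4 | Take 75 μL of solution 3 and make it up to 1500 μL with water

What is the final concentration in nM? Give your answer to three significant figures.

Step 1: 400 μL + 5.6 mL = 6000 μL total → factor 6000/400 = 15
Step 2: 0.25 mL + 2.25 mL = 2.5 mL total → factor 2.5/0.25 = 10
Step 3: 20 μL + 60 μL = 80 μL total → factor 80/20 = 4
Step 4: 75 μL brought to 1500 μL → factor 1500/75 = 20
Overall dilution factor = 15 × 10 × 4 × 20 = 12000
Final = 2.00 mM / 12000 = 0.0001667 mM = 167 nM

167 nM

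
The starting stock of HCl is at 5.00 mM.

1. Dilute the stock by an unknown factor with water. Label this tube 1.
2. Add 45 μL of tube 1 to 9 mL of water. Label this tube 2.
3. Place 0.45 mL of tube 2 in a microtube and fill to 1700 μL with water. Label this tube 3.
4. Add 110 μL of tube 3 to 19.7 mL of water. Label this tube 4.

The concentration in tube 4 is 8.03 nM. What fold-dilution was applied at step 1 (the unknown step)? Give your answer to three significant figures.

4.55-fold

Step 1: unknown factor x
Step 2: 45 μL + 9 mL = 9045 μL total → factor 9045/45 = 201
Step 3: 0.45 mL brought to 1700 μL → factor 1.7/0.45 = 3.7778
Step 4: 110 μL + 19.7 mL = 19810 μL total → factor 19810/110 = 180.09
Product of known-step factors = 1.3675 × 10^5
Overall factor = 5.00 mM / (8.03 nM) = 6.2267 × 10^5
x = 6.2267 × 10^5 / 1.3675 × 10^5 = 4.55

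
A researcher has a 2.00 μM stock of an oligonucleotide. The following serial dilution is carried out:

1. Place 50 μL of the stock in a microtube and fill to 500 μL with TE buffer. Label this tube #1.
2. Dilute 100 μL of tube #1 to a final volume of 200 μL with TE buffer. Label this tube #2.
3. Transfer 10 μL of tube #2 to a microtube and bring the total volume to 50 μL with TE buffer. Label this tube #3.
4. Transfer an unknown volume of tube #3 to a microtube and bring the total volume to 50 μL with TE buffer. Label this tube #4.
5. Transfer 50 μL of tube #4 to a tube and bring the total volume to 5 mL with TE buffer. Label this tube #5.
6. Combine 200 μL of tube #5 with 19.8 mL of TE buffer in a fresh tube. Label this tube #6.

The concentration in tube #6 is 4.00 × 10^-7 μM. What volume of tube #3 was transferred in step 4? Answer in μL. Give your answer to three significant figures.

Step 1: 50 μL brought to 500 μL → factor 500/50 = 10
Step 2: 100 μL brought to 200 μL → factor 200/100 = 2
Step 3: 10 μL brought to 50 μL → factor 50/10 = 5
Step 4: v brought to 50 μL → factor = 50 μL/v
Step 5: 50 μL brought to 5 mL → factor 5000/50 = 100
Step 6: 200 μL + 19.8 mL = 20000 μL total → factor 20000/200 = 100
Product of known-step factors = 1 × 10^6
Overall factor = 2.00 μM / (4.00 × 10^-7 μM) = 5 × 10^6
Step-4 factor = 5 × 10^6 / 1 × 10^6 = 5
v = 50 μL / 5 = 10.0 μL

10.0 μL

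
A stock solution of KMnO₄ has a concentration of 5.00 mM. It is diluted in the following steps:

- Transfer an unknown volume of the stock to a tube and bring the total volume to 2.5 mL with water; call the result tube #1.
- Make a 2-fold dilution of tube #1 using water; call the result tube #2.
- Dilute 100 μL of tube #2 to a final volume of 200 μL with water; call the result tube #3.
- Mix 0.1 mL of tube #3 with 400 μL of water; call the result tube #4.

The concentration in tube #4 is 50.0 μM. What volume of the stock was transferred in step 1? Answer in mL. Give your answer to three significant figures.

Step 1: v brought to 2.5 mL → factor = 2.5 mL/v
Step 2: 2-fold → factor 2
Step 3: 100 μL brought to 200 μL → factor 200/100 = 2
Step 4: 0.1 mL + 400 μL = 0.5 mL total → factor 0.5/0.1 = 5
Product of known-step factors = 20
Overall factor = 5.00 mM / (50.0 μM) = 100
Step-1 factor = 100 / 20 = 5
v = 2.5 mL / 5 = 0.500 mL

0.500 mL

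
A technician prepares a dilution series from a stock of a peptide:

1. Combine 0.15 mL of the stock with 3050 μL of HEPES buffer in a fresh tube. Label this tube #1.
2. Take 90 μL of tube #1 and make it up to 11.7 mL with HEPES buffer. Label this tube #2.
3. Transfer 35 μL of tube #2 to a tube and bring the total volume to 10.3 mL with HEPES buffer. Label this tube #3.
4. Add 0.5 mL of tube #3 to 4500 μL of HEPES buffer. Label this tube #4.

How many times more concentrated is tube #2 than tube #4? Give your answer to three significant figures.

Step 1: 0.15 mL + 3050 μL = 3.2 mL total → factor 3.2/0.15 = 21.333
Step 2: 90 μL brought to 11.7 mL → factor 11700/90 = 130
Step 3: 35 μL brought to 10.3 mL → factor 10300/35 = 294.29
Step 4: 0.5 mL + 4500 μL = 5 mL total → factor 5/0.5 = 10
Dilution factor to tube #2 = 2773.3; to tube #4 = 8.1615 × 10^6
[tube #2]/[tube #4] = (factor to tube #4)/(factor to tube #2) = 8.1615 × 10^6/2773.3 = 2.94 × 10^3

2.94 × 10^3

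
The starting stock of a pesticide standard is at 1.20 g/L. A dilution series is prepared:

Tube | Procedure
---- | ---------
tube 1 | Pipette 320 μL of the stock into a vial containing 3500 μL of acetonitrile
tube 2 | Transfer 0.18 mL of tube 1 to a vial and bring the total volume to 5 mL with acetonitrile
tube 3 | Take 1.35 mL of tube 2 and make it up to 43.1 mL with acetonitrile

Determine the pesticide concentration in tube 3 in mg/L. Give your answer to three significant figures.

0.113 mg/L

Step 1: 320 μL + 3500 μL = 3820 μL total → factor 3820/320 = 11.938
Step 2: 0.18 mL brought to 5 mL → factor 5/0.18 = 27.778
Step 3: 1.35 mL brought to 43.1 mL → factor 43.1/1.35 = 31.926
Overall dilution factor = 11.938 × 27.778 × 31.926 = 10587
Final = 1.20 g/L / 10587 = 0.0001134 g/L = 0.113 mg/L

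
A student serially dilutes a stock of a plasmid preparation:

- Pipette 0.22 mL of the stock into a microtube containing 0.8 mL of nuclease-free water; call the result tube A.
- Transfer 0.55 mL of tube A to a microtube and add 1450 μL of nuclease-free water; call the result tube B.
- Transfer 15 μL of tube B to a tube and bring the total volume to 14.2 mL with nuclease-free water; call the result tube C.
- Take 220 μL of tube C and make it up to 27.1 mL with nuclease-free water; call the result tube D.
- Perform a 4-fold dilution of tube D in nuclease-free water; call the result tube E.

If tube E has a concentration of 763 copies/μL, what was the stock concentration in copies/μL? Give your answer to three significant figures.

Step 1: 0.22 mL + 0.8 mL = 1.02 mL total → factor 1.02/0.22 = 4.6364
Step 2: 0.55 mL + 1450 μL = 2 mL total → factor 2/0.55 = 3.6364
Step 3: 15 μL brought to 14.2 mL → factor 14200/15 = 946.67
Step 4: 220 μL brought to 27.1 mL → factor 27100/220 = 123.18
Step 5: 4-fold → factor 4
Overall dilution factor = 4.6364 × 3.6364 × 946.67 × 123.18 × 4 = 7.8641 × 10^6
Stock = 763 copies/μL × 7.8641 × 10^6 = 6.00 × 10^9 copies/μL

6.00 × 10^9 copies/μL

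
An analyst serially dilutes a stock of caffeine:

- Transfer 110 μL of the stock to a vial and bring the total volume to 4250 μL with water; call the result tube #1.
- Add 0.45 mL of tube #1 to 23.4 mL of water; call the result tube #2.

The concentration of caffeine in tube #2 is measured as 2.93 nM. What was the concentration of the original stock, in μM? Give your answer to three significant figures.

Step 1: 110 μL brought to 4250 μL → factor 4250/110 = 38.636
Step 2: 0.45 mL + 23.4 mL = 23.85 mL total → factor 23.85/0.45 = 53
Overall dilution factor = 38.636 × 53 = 2047.7
Stock = 2.93 nM × 2047.7 = 6000 nM = 6.00 μM

6.00 μM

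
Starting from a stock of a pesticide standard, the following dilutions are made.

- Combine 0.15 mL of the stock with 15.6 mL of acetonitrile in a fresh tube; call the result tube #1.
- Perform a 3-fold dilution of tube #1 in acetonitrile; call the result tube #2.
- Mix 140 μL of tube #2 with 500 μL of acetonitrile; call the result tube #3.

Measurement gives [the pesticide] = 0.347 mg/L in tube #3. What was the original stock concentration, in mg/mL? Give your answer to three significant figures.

Step 1: 0.15 mL + 15.6 mL = 15.75 mL total → factor 15.75/0.15 = 105
Step 2: 3-fold → factor 3
Step 3: 140 μL + 500 μL = 640 μL total → factor 640/140 = 4.5714
Overall dilution factor = 105 × 3 × 4.5714 = 1440
Stock = 0.347 mg/L × 1440 = 499.7 mg/L = 0.500 mg/mL

0.500 mg/mL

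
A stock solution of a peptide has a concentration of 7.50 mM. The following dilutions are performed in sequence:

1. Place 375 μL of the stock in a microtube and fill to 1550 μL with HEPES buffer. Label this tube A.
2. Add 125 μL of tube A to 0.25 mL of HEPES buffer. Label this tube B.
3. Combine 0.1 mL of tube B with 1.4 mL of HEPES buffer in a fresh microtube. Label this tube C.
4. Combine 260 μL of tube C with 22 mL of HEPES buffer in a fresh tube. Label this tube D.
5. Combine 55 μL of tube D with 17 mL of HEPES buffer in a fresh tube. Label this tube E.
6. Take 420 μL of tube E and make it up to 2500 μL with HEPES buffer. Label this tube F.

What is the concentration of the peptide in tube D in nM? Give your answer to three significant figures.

Step 1: 375 μL brought to 1550 μL → factor 1550/375 = 4.1333
Step 2: 125 μL + 0.25 mL = 375 μL total → factor 375/125 = 3
Step 3: 0.1 mL + 1.4 mL = 1.5 mL total → factor 1.5/0.1 = 15
Step 4: 260 μL + 22 mL = 22260 μL total → factor 22260/260 = 85.615
Dilution factor through tube D = 4.1333 × 3 × 15 × 85.615 = 15924
[tube D] = 7.50 mM / 15924 = 0.0004710 mM = 471 nM

471 nM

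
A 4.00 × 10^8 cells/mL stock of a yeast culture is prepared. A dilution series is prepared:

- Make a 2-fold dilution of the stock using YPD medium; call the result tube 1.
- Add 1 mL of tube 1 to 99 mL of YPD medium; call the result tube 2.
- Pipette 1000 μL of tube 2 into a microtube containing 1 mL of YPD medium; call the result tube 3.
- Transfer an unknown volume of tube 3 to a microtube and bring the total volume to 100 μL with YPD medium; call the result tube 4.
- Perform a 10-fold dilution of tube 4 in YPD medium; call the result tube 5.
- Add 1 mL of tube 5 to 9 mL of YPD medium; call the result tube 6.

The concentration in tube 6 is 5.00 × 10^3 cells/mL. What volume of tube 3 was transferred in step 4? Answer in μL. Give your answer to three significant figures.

50.0 μL

Step 1: 2-fold → factor 2
Step 2: 1 mL + 99 mL = 100 mL total → factor 100/1 = 100
Step 3: 1000 μL + 1 mL = 2000 μL total → factor 2000/1000 = 2
Step 4: v brought to 100 μL → factor = 100 μL/v
Step 5: 10-fold → factor 10
Step 6: 1 mL + 9 mL = 10 mL total → factor 10/1 = 10
Product of known-step factors = 40000
Overall factor = 4.00 × 10^8 cells/mL / (5.00 × 10^3 cells/mL) = 80000
Step-4 factor = 80000 / 40000 = 2
v = 100 μL / 2 = 50.0 μL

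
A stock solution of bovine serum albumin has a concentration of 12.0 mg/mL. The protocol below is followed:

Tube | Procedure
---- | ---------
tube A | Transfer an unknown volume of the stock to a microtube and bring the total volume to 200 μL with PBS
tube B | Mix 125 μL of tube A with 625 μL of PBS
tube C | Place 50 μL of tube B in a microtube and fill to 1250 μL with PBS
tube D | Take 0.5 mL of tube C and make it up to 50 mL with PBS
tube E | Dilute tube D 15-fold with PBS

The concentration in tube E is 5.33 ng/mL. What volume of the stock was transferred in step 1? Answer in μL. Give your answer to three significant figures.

Step 1: v brought to 200 μL → factor = 200 μL/v
Step 2: 125 μL + 625 μL = 750 μL total → factor 750/125 = 6
Step 3: 50 μL brought to 1250 μL → factor 1250/50 = 25
Step 4: 0.5 mL brought to 50 mL → factor 50/0.5 = 100
Step 5: 15-fold → factor 15
Product of known-step factors = 2.25 × 10^5
Overall factor = 12.0 mg/mL / (5.33 ng/mL) = 2.2514 × 10^6
Step-1 factor = 2.2514 × 10^6 / 2.25 × 10^5 = 10.006
v = 200 μL / 10.006 = 20.0 μL

20.0 μL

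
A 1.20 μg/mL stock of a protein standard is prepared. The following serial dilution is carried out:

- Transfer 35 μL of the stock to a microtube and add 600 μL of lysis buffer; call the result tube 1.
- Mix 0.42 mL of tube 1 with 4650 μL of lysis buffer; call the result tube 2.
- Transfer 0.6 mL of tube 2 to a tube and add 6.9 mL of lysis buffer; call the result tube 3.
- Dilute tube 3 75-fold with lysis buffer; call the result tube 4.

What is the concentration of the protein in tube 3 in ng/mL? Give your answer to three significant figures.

Step 1: 35 μL + 600 μL = 635 μL total → factor 635/35 = 18.143
Step 2: 0.42 mL + 4650 μL = 5.07 mL total → factor 5.07/0.42 = 12.071
Step 3: 0.6 mL + 6.9 mL = 7.5 mL total → factor 7.5/0.6 = 12.5
Dilution factor through tube 3 = 18.143 × 12.071 × 12.5 = 2737.6
[tube 3] = 1.20 μg/mL / 2737.6 = 0.0004383 μg/mL = 0.438 ng/mL

0.438 ng/mL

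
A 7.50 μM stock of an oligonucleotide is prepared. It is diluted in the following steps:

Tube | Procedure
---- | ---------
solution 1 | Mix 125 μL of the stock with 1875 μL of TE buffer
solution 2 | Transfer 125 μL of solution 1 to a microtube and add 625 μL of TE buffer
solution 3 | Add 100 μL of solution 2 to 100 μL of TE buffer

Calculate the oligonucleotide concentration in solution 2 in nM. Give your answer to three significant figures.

78.1 nM

Step 1: 125 μL + 1875 μL = 2000 μL total → factor 2000/125 = 16
Step 2: 125 μL + 625 μL = 750 μL total → factor 750/125 = 6
Dilution factor through solution 2 = 16 × 6 = 96
[solution 2] = 7.50 μM / 96 = 0.07812 μM = 78.1 nM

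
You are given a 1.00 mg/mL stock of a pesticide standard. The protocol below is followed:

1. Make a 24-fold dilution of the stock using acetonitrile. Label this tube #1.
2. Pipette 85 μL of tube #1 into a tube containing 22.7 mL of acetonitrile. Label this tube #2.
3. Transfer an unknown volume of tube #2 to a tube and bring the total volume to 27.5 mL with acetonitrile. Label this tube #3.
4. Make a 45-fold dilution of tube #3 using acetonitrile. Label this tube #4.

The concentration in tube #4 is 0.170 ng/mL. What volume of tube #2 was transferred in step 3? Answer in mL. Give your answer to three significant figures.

1.35 mL

Step 1: 24-fold → factor 24
Step 2: 85 μL + 22.7 mL = 22785 μL total → factor 22785/85 = 268.06
Step 3: v brought to 27.5 mL → factor = 27.5 mL/v
Step 4: 45-fold → factor 45
Product of known-step factors = 2.895 × 10^5
Overall factor = 1.00 mg/mL / (0.170 ng/mL) = 5.8824 × 10^6
Step-3 factor = 5.8824 × 10^6 / 2.895 × 10^5 = 20.319
v = 27.5 mL / 20.319 = 1.35 mL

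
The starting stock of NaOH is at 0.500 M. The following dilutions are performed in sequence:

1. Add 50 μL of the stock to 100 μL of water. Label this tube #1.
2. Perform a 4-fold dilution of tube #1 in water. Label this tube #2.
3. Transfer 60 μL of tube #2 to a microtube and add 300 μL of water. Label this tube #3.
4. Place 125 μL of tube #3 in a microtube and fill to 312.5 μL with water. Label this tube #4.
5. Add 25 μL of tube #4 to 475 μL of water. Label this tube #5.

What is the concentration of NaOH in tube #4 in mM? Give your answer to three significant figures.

Step 1: 50 μL + 100 μL = 150 μL total → factor 150/50 = 3
Step 2: 4-fold → factor 4
Step 3: 60 μL + 300 μL = 360 μL total → factor 360/60 = 6
Step 4: 125 μL brought to 312.5 μL → factor 312.5/125 = 2.5
Dilution factor through tube #4 = 3 × 4 × 6 × 2.5 = 180
[tube #4] = 0.500 M / 180 = 0.002778 M = 2.78 mM

2.78 mM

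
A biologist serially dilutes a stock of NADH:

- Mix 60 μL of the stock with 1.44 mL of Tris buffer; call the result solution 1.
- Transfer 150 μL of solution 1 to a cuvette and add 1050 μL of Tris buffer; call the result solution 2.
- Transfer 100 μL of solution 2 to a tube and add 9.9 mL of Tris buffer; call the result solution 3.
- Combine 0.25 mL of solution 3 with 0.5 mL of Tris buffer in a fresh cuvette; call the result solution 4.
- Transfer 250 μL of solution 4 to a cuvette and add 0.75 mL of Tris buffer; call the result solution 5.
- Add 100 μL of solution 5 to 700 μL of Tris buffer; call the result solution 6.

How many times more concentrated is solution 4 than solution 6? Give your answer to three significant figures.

Step 1: 60 μL + 1.44 mL = 1500 μL total → factor 1500/60 = 25
Step 2: 150 μL + 1050 μL = 1200 μL total → factor 1200/150 = 8
Step 3: 100 μL + 9.9 mL = 10000 μL total → factor 10000/100 = 100
Step 4: 0.25 mL + 0.5 mL = 0.75 mL total → factor 0.75/0.25 = 3
Step 5: 250 μL + 0.75 mL = 1000 μL total → factor 1000/250 = 4
Step 6: 100 μL + 700 μL = 800 μL total → factor 800/100 = 8
Dilution factor to solution 4 = 60000; to solution 6 = 1.92 × 10^6
[solution 4]/[solution 6] = (factor to solution 6)/(factor to solution 4) = 1.92 × 10^6/60000 = 32.0

32.0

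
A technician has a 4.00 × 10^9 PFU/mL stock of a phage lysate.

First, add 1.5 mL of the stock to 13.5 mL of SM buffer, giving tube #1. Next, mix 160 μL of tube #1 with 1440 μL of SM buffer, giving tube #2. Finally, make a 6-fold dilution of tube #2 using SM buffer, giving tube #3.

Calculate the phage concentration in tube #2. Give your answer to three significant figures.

4.00 × 10^7 PFU/mL

Step 1: 1.5 mL + 13.5 mL = 15 mL total → factor 15/1.5 = 10
Step 2: 160 μL + 1440 μL = 1600 μL total → factor 1600/160 = 10
Dilution factor through tube #2 = 10 × 10 = 100
[tube #2] = 4.00 × 10^9 PFU/mL / 100 = 4.00 × 10^7 PFU/mL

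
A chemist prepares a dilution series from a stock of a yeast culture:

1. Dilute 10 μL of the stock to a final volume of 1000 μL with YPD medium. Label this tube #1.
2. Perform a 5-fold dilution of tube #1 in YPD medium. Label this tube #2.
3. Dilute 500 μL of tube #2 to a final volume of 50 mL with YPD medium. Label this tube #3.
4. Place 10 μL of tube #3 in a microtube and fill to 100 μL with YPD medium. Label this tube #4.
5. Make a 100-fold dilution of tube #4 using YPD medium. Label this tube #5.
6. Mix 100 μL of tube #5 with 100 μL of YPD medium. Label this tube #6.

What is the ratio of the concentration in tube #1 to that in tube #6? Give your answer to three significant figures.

Step 1: 10 μL brought to 1000 μL → factor 1000/10 = 100
Step 2: 5-fold → factor 5
Step 3: 500 μL brought to 50 mL → factor 50000/500 = 100
Step 4: 10 μL brought to 100 μL → factor 100/10 = 10
Step 5: 100-fold → factor 100
Step 6: 100 μL + 100 μL = 200 μL total → factor 200/100 = 2
Dilution factor to tube #1 = 100; to tube #6 = 1 × 10^8
[tube #1]/[tube #6] = (factor to tube #6)/(factor to tube #1) = 1 × 10^8/100 = 1.00 × 10^6

1.00 × 10^6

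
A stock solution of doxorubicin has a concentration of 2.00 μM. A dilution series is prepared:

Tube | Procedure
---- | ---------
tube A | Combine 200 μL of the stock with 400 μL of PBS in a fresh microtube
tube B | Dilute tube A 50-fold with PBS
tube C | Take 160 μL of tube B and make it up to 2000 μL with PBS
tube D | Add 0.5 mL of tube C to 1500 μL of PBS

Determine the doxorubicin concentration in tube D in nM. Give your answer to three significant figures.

Step 1: 200 μL + 400 μL = 600 μL total → factor 600/200 = 3
Step 2: 50-fold → factor 50
Step 3: 160 μL brought to 2000 μL → factor 2000/160 = 12.5
Step 4: 0.5 mL + 1500 μL = 2 mL total → factor 2/0.5 = 4
Overall dilution factor = 3 × 50 × 12.5 × 4 = 7500
Final = 2.00 μM / 7500 = 0.0002667 μM = 0.267 nM

0.267 nM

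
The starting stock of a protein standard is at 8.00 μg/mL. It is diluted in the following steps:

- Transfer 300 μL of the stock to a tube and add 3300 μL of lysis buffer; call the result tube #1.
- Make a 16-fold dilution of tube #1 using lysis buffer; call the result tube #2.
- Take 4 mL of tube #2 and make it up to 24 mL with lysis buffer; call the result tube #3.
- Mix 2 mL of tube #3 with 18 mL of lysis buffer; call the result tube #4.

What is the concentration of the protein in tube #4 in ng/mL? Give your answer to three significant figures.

Step 1: 300 μL + 3300 μL = 3600 μL total → factor 3600/300 = 12
Step 2: 16-fold → factor 16
Step 3: 4 mL brought to 24 mL → factor 24/4 = 6
Step 4: 2 mL + 18 mL = 20 mL total → factor 20/2 = 10
Overall dilution factor = 12 × 16 × 6 × 10 = 11520
Final = 8.00 μg/mL / 11520 = 0.0006944 μg/mL = 0.694 ng/mL

0.694 ng/mL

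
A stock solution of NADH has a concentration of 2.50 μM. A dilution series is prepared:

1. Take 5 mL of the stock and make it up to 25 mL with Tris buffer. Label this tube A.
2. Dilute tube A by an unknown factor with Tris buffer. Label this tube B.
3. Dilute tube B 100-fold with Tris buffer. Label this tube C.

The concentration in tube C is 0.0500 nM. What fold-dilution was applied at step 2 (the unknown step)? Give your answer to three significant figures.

Step 1: 5 mL brought to 25 mL → factor 25/5 = 5
Step 2: unknown factor x
Step 3: 100-fold → factor 100
Product of known-step factors = 500
Overall factor = 2.50 μM / (0.0500 nM) = 50000
x = 50000 / 500 = 100

100-fold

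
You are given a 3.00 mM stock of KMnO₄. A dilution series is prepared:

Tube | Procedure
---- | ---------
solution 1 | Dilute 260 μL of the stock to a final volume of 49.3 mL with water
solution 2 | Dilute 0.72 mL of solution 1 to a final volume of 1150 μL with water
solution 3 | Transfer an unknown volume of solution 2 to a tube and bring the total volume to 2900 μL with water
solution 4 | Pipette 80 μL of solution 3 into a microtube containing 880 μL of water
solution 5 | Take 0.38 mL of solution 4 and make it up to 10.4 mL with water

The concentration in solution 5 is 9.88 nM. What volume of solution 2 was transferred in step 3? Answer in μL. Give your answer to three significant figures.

Step 1: 260 μL brought to 49.3 mL → factor 49300/260 = 189.62
Step 2: 0.72 mL brought to 1150 μL → factor 1.15/0.72 = 1.5972
Step 3: v brought to 2900 μL → factor = 2900 μL/v
Step 4: 80 μL + 880 μL = 960 μL total → factor 960/80 = 12
Step 5: 0.38 mL brought to 10.4 mL → factor 10.4/0.38 = 27.368
Product of known-step factors = 99465
Overall factor = 3.00 mM / (9.88 nM) = 3.0364 × 10^5
Step-3 factor = 3.0364 × 10^5 / 99465 = 3.0528
v = 2900 μL / 3.0528 = 950 μL

950 μL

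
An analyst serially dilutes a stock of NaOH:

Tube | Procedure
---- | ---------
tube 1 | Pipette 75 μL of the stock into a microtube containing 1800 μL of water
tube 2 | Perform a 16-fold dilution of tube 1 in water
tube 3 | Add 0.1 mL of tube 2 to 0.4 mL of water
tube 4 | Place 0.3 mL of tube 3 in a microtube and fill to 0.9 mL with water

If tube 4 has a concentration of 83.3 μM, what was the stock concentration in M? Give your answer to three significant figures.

0.500 M

Step 1: 75 μL + 1800 μL = 1875 μL total → factor 1875/75 = 25
Step 2: 16-fold → factor 16
Step 3: 0.1 mL + 0.4 mL = 0.5 mL total → factor 0.5/0.1 = 5
Step 4: 0.3 mL brought to 0.9 mL → factor 0.9/0.3 = 3
Overall dilution factor = 25 × 16 × 5 × 3 = 6000
Stock = 83.3 μM × 6000 = 4.998 × 10^5 μM = 0.500 M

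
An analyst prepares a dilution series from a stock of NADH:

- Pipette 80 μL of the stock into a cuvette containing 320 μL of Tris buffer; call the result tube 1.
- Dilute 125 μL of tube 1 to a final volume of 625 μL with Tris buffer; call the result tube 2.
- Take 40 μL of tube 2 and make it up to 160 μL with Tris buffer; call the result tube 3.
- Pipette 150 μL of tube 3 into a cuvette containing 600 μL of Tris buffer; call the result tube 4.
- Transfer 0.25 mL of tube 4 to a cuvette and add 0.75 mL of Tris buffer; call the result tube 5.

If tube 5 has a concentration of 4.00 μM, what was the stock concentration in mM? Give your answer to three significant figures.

Step 1: 80 μL + 320 μL = 400 μL total → factor 400/80 = 5
Step 2: 125 μL brought to 625 μL → factor 625/125 = 5
Step 3: 40 μL brought to 160 μL → factor 160/40 = 4
Step 4: 150 μL + 600 μL = 750 μL total → factor 750/150 = 5
Step 5: 0.25 mL + 0.75 mL = 1 mL total → factor 1/0.25 = 4
Overall dilution factor = 5 × 5 × 4 × 5 × 4 = 2000
Stock = 4.00 μM × 2000 = 8000 μM = 8.00 mM

8.00 mM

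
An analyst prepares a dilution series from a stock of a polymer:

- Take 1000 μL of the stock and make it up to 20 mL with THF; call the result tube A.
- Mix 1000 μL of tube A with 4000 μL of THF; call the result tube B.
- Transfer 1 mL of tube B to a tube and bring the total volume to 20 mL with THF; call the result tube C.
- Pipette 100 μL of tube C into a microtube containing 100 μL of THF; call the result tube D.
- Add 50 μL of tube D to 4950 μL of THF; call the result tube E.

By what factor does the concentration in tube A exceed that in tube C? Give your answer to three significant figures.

100

Step 1: 1000 μL brought to 20 mL → factor 20000/1000 = 20
Step 2: 1000 μL + 4000 μL = 5000 μL total → factor 5000/1000 = 5
Step 3: 1 mL brought to 20 mL → factor 20/1 = 20
Dilution factor to tube A = 20; to tube C = 2000
[tube A]/[tube C] = (factor to tube C)/(factor to tube A) = 2000/20 = 100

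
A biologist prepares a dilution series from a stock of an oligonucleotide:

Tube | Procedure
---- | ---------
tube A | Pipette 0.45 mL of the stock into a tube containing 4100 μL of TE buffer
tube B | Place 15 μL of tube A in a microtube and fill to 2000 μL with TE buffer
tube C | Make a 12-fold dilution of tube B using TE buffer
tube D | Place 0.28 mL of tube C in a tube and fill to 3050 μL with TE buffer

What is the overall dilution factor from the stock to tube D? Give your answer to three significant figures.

1.76 × 10^5

Step 1: 0.45 mL + 4100 μL = 4.55 mL total → factor 4.55/0.45 = 10.111
Step 2: 15 μL brought to 2000 μL → factor 2000/15 = 133.33
Step 3: 12-fold → factor 12
Step 4: 0.28 mL brought to 3050 μL → factor 3.05/0.28 = 10.893
Overall dilution factor = 10.111 × 133.33 × 12 × 10.893 = 1.7622 × 10^5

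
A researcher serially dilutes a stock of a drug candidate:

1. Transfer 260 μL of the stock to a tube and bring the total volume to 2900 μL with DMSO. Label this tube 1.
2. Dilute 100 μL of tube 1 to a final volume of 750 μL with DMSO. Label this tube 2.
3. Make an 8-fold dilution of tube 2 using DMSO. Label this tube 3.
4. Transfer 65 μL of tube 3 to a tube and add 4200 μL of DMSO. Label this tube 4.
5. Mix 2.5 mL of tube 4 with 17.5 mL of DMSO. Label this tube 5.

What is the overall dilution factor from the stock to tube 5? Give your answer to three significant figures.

3.51 × 10^5

Step 1: 260 μL brought to 2900 μL → factor 2900/260 = 11.154
Step 2: 100 μL brought to 750 μL → factor 750/100 = 7.5
Step 3: 8-fold → factor 8
Step 4: 65 μL + 4200 μL = 4265 μL total → factor 4265/65 = 65.615
Step 5: 2.5 mL + 17.5 mL = 20 mL total → factor 20/2.5 = 8
Overall dilution factor = 11.154 × 7.5 × 8 × 65.615 × 8 = 3.5129 × 10^5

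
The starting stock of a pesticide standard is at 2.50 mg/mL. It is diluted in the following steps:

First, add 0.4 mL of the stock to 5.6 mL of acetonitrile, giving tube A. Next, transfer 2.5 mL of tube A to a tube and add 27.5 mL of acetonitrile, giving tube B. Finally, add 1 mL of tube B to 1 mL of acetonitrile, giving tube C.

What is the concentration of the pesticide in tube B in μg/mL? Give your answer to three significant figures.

Step 1: 0.4 mL + 5.6 mL = 6 mL total → factor 6/0.4 = 15
Step 2: 2.5 mL + 27.5 mL = 30 mL total → factor 30/2.5 = 12
Dilution factor through tube B = 15 × 12 = 180
[tube B] = 2.50 mg/mL / 180 = 0.01389 mg/mL = 13.9 μg/mL

13.9 μg/mL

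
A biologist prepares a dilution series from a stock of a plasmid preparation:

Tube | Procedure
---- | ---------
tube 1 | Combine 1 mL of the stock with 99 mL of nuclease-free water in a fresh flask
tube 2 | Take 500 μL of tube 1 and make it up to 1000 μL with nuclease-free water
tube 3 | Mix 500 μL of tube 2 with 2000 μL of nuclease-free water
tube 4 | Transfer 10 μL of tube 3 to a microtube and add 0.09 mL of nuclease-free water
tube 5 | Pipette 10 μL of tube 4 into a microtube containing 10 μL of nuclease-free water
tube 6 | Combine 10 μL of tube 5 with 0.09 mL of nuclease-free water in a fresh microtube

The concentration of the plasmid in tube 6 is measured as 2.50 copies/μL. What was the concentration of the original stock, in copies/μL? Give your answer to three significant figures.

5.00 × 10^5 copies/μL

Step 1: 1 mL + 99 mL = 100 mL total → factor 100/1 = 100
Step 2: 500 μL brought to 1000 μL → factor 1000/500 = 2
Step 3: 500 μL + 2000 μL = 2500 μL total → factor 2500/500 = 5
Step 4: 10 μL + 0.09 mL = 100 μL total → factor 100/10 = 10
Step 5: 10 μL + 10 μL = 20 μL total → factor 20/10 = 2
Step 6: 10 μL + 0.09 mL = 100 μL total → factor 100/10 = 10
Overall dilution factor = 100 × 2 × 5 × 10 × 2 × 10 = 2 × 10^5
Stock = 2.50 copies/μL × 2 × 10^5 = 5.00 × 10^5 copies/μL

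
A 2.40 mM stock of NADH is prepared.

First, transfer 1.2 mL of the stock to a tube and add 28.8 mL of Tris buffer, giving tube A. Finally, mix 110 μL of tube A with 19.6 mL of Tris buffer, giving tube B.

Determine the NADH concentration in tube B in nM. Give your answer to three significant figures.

Step 1: 1.2 mL + 28.8 mL = 30 mL total → factor 30/1.2 = 25
Step 2: 110 μL + 19.6 mL = 19710 μL total → factor 19710/110 = 179.18
Overall dilution factor = 25 × 179.18 = 4479.5
Final = 2.40 mM / 4479.5 = 0.0005358 mM = 536 nM

536 nM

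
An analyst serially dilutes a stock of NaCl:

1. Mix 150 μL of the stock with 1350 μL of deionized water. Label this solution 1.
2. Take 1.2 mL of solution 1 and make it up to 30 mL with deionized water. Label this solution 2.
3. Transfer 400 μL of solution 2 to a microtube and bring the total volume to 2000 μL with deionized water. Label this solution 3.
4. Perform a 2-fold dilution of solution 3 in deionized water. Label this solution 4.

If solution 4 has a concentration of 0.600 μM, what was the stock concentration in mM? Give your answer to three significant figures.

Step 1: 150 μL + 1350 μL = 1500 μL total → factor 1500/150 = 10
Step 2: 1.2 mL brought to 30 mL → factor 30/1.2 = 25
Step 3: 400 μL brought to 2000 μL → factor 2000/400 = 5
Step 4: 2-fold → factor 2
Overall dilution factor = 10 × 25 × 5 × 2 = 2500
Stock = 0.600 μM × 2500 = 1500 μM = 1.50 mM

1.50 mM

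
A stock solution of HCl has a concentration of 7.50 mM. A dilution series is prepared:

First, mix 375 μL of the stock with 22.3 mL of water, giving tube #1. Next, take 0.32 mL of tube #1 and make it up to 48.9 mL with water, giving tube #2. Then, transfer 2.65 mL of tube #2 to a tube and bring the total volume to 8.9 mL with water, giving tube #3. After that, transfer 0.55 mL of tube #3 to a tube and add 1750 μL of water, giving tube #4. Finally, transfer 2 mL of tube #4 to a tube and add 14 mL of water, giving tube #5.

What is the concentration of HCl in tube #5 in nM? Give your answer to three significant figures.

7.22 nM

Step 1: 375 μL + 22.3 mL = 22675 μL total → factor 22675/375 = 60.467
Step 2: 0.32 mL brought to 48.9 mL → factor 48.9/0.32 = 152.81
Step 3: 2.65 mL brought to 8.9 mL → factor 8.9/2.65 = 3.3585
Step 4: 0.55 mL + 1750 μL = 2.3 mL total → factor 2.3/0.55 = 4.1818
Step 5: 2 mL + 14 mL = 16 mL total → factor 16/2 = 8
Overall dilution factor = 60.467 × 152.81 × 3.3585 × 4.1818 × 8 = 1.0382 × 10^6
Final = 7.50 mM / 1.0382 × 10^6 = 7.224 × 10^-6 mM = 7.22 nM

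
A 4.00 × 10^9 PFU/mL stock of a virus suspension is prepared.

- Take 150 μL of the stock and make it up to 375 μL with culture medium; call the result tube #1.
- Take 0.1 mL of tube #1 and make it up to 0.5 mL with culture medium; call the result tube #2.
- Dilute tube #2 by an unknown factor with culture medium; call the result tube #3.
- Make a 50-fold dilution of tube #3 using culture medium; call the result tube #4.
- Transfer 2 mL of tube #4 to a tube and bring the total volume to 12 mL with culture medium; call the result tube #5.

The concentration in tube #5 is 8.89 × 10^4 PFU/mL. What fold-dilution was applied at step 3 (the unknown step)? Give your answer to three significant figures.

Step 1: 150 μL brought to 375 μL → factor 375/150 = 2.5
Step 2: 0.1 mL brought to 0.5 mL → factor 0.5/0.1 = 5
Step 3: unknown factor x
Step 4: 50-fold → factor 50
Step 5: 2 mL brought to 12 mL → factor 12/2 = 6
Product of known-step factors = 3750
Overall factor = 4.00 × 10^9 PFU/mL / (8.89 × 10^4 PFU/mL) = 44994
x = 44994 / 3750 = 12.0

12.0-fold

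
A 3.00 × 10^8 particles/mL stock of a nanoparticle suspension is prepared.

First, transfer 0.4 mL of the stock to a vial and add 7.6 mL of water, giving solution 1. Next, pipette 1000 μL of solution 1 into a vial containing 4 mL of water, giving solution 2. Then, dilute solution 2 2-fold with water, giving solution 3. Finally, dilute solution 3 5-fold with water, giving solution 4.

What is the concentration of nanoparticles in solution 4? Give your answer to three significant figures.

3.00 × 10^5 particles/mL

Step 1: 0.4 mL + 7.6 mL = 8 mL total → factor 8/0.4 = 20
Step 2: 1000 μL + 4 mL = 5000 μL total → factor 5000/1000 = 5
Step 3: 2-fold → factor 2
Step 4: 5-fold → factor 5
Overall dilution factor = 20 × 5 × 2 × 5 = 1000
Final = 3.00 × 10^8 particles/mL / 1000 = 3.00 × 10^5 particles/mL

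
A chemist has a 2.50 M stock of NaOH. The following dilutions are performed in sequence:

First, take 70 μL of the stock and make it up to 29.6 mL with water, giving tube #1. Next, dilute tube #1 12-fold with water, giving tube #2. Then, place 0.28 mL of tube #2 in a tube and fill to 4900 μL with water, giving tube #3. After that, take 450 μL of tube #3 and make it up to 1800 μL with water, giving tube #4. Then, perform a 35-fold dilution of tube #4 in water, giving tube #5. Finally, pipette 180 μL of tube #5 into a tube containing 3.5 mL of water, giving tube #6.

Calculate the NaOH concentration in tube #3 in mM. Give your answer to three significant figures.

Step 1: 70 μL brought to 29.6 mL → factor 29600/70 = 422.86
Step 2: 12-fold → factor 12
Step 3: 0.28 mL brought to 4900 μL → factor 4.9/0.28 = 17.5
Dilution factor through tube #3 = 422.86 × 12 × 17.5 = 88800
[tube #3] = 2.50 M / 88800 = 2.815 × 10^-5 M = 0.0282 mM

0.0282 mM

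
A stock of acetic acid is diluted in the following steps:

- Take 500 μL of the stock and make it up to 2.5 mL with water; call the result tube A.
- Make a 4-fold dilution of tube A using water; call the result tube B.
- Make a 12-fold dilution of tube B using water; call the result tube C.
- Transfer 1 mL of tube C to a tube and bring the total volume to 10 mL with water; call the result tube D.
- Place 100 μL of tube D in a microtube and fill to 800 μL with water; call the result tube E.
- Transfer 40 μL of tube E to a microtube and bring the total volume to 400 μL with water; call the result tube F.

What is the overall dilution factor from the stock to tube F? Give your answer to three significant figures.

Step 1: 500 μL brought to 2.5 mL → factor 2500/500 = 5
Step 2: 4-fold → factor 4
Step 3: 12-fold → factor 12
Step 4: 1 mL brought to 10 mL → factor 10/1 = 10
Step 5: 100 μL brought to 800 μL → factor 800/100 = 8
Step 6: 40 μL brought to 400 μL → factor 400/40 = 10
Overall dilution factor = 5 × 4 × 12 × 10 × 8 × 10 = 1.92 × 10^5

1.92 × 10^5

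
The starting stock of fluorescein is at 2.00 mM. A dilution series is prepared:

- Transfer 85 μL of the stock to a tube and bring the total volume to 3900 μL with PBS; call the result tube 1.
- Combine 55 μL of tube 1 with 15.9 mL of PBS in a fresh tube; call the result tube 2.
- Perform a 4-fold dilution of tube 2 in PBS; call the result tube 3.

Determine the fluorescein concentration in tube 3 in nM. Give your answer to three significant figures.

Step 1: 85 μL brought to 3900 μL → factor 3900/85 = 45.882
Step 2: 55 μL + 15.9 mL = 15955 μL total → factor 15955/55 = 290.09
Step 3: 4-fold → factor 4
Overall dilution factor = 45.882 × 290.09 × 4 = 53240
Final = 2.00 mM / 53240 = 3.757 × 10^-5 mM = 37.6 nM

37.6 nM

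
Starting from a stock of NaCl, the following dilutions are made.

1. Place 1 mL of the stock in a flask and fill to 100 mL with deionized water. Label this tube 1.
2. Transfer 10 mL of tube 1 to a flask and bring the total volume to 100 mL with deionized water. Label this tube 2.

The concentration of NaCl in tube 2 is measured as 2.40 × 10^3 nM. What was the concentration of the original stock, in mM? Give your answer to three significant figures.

Step 1: 1 mL brought to 100 mL → factor 100/1 = 100
Step 2: 10 mL brought to 100 mL → factor 100/10 = 10
Overall dilution factor = 100 × 10 = 1000
Stock = 2.40 × 10^3 nM × 1000 = 2.400 × 10^6 nM = 2.40 mM

2.40 mM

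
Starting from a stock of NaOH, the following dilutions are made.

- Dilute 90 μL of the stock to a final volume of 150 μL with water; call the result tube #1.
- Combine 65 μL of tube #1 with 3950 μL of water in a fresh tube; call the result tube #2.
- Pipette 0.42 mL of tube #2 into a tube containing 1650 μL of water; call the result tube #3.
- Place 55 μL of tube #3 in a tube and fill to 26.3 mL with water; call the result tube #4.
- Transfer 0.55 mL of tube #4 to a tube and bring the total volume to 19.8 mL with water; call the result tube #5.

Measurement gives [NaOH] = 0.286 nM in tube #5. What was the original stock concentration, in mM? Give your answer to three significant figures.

2.50 mM

Step 1: 90 μL brought to 150 μL → factor 150/90 = 1.6667
Step 2: 65 μL + 3950 μL = 4015 μL total → factor 4015/65 = 61.769
Step 3: 0.42 mL + 1650 μL = 2.07 mL total → factor 2.07/0.42 = 4.9286
Step 4: 55 μL brought to 26.3 mL → factor 26300/55 = 478.18
Step 5: 0.55 mL brought to 19.8 mL → factor 19.8/0.55 = 36
Overall dilution factor = 1.6667 × 61.769 × 4.9286 × 478.18 × 36 = 8.7345 × 10^6
Stock = 0.286 nM × 8.7345 × 10^6 = 2.498 × 10^6 nM = 2.50 mM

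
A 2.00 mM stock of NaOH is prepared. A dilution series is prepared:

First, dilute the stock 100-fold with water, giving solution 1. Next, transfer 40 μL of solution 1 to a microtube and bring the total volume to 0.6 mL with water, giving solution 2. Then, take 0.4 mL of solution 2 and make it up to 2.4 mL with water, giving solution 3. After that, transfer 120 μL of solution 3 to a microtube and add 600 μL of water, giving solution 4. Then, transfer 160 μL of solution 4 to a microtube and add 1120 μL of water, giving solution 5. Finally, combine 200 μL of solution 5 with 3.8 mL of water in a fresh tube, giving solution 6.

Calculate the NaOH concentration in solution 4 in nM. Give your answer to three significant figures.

37.0 nM

Step 1: 100-fold → factor 100
Step 2: 40 μL brought to 0.6 mL → factor 600/40 = 15
Step 3: 0.4 mL brought to 2.4 mL → factor 2.4/0.4 = 6
Step 4: 120 μL + 600 μL = 720 μL total → factor 720/120 = 6
Dilution factor through solution 4 = 100 × 15 × 6 × 6 = 54000
[solution 4] = 2.00 mM / 54000 = 3.704 × 10^-5 mM = 37.0 nM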